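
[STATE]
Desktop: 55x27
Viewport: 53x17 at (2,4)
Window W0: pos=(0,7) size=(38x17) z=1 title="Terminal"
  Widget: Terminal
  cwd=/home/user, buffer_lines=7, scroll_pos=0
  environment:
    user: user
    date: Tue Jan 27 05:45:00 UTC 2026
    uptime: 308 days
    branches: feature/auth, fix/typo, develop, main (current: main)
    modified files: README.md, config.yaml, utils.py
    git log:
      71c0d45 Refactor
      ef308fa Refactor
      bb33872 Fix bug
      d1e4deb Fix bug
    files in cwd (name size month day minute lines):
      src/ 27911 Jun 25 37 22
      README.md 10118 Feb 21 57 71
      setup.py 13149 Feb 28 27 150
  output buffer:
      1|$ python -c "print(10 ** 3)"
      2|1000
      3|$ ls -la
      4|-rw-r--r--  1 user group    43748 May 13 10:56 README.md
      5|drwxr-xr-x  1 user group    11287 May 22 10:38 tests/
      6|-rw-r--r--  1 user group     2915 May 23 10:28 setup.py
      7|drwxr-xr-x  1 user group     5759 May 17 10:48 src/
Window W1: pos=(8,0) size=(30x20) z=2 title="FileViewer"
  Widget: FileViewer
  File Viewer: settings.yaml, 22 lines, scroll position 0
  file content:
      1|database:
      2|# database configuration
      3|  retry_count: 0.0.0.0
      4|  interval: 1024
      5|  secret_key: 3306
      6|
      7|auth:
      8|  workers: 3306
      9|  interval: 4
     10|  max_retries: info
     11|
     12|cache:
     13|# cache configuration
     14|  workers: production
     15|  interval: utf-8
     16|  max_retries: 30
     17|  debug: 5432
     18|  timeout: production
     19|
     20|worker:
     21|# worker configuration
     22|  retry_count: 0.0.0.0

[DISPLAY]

      ┃# database configuration   █┃                 
      ┃  retry_count: 0.0.0.0     ░┃                 
      ┃  interval: 1024           ░┃                 
━━━━━━┃  secret_key: 3306         ░┃                 
Termin┃                           ░┃                 
──────┃auth:                      ░┃                 
 pytho┃  workers: 3306            ░┃                 
000   ┃  interval: 4              ░┃                 
 ls -l┃  max_retries: info        ░┃                 
rw-r--┃                           ░┃                 
rwxr-x┃cache:                     ░┃                 
rw-r--┃# cache configuration      ░┃                 
rwxr-x┃  workers: production      ░┃                 
 █    ┃  interval: utf-8          ░┃                 
      ┃  max_retries: 30          ▼┃                 
      ┗━━━━━━━━━━━━━━━━━━━━━━━━━━━━┛                 
                                   ┃                 


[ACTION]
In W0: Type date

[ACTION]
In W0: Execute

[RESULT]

      ┃# database configuration   █┃                 
      ┃  retry_count: 0.0.0.0     ░┃                 
      ┃  interval: 1024           ░┃                 
━━━━━━┃  secret_key: 3306         ░┃                 
Termin┃                           ░┃                 
──────┃auth:                      ░┃                 
 pytho┃  workers: 3306            ░┃                 
000   ┃  interval: 4              ░┃                 
 ls -l┃  max_retries: info        ░┃                 
rw-r--┃                           ░┃                 
rwxr-x┃cache:                     ░┃                 
rw-r--┃# cache configuration      ░┃                 
rwxr-x┃  workers: production      ░┃                 
 date ┃  interval: utf-8          ░┃                 
ue Jan┃  max_retries: 30          ▼┃                 
 █    ┗━━━━━━━━━━━━━━━━━━━━━━━━━━━━┛                 
                                   ┃                 


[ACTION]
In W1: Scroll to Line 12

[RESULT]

      ┃  workers: 3306            ░┃                 
      ┃  interval: 4              ░┃                 
      ┃  max_retries: info        ░┃                 
━━━━━━┃                           ░┃                 
Termin┃cache:                     ░┃                 
──────┃# cache configuration      ░┃                 
 pytho┃  workers: production      ░┃                 
000   ┃  interval: utf-8          ░┃                 
 ls -l┃  max_retries: 30          ░┃                 
rw-r--┃  debug: 5432              ░┃                 
rwxr-x┃  timeout: production      ░┃                 
rw-r--┃                           ░┃                 
rwxr-x┃worker:                    ░┃                 
 date ┃# worker configuration     █┃                 
ue Jan┃  retry_count: 0.0.0.0     ▼┃                 
 █    ┗━━━━━━━━━━━━━━━━━━━━━━━━━━━━┛                 
                                   ┃                 


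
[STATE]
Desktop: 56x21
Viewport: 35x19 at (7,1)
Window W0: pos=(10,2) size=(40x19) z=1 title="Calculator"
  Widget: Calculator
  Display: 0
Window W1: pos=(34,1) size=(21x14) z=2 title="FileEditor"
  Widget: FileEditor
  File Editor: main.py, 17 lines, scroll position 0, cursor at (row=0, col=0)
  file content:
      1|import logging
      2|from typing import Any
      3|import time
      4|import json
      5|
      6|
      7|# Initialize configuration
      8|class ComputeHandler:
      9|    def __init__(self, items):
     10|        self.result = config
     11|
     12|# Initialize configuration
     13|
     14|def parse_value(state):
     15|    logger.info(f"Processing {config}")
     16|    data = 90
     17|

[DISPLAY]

                           ┏━━━━━━━
   ┏━━━━━━━━━━━━━━━━━━━━━━━┃ FileEd
   ┃ Calculator            ┠───────
   ┠───────────────────────┃█mport 
   ┃                       ┃from ty
   ┃┌───┬───┬───┬───┐      ┃import 
   ┃│ 7 │ 8 │ 9 │ ÷ │      ┃import 
   ┃├───┼───┼───┼───┤      ┃       
   ┃│ 4 │ 5 │ 6 │ × │      ┃       
   ┃├───┼───┼───┼───┤      ┃# Initi
   ┃│ 1 │ 2 │ 3 │ - │      ┃class C
   ┃├───┼───┼───┼───┤      ┃    def
   ┃│ 0 │ . │ = │ + │      ┃       
   ┃├───┼───┼───┼───┤      ┗━━━━━━━
   ┃│ C │ MC│ MR│ M+│              
   ┃└───┴───┴───┴───┘              
   ┃                               
   ┃                               
   ┃                               


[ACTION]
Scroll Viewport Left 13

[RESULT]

                                  ┏
          ┏━━━━━━━━━━━━━━━━━━━━━━━┃
          ┃ Calculator            ┠
          ┠───────────────────────┃
          ┃                       ┃
          ┃┌───┬───┬───┬───┐      ┃
          ┃│ 7 │ 8 │ 9 │ ÷ │      ┃
          ┃├───┼───┼───┼───┤      ┃
          ┃│ 4 │ 5 │ 6 │ × │      ┃
          ┃├───┼───┼───┼───┤      ┃
          ┃│ 1 │ 2 │ 3 │ - │      ┃
          ┃├───┼───┼───┼───┤      ┃
          ┃│ 0 │ . │ = │ + │      ┃
          ┃├───┼───┼───┼───┤      ┗
          ┃│ C │ MC│ MR│ M+│       
          ┃└───┴───┴───┴───┘       
          ┃                        
          ┃                        
          ┃                        


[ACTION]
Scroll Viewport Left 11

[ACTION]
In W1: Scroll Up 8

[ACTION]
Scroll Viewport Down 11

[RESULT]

          ┏━━━━━━━━━━━━━━━━━━━━━━━┃
          ┃ Calculator            ┠
          ┠───────────────────────┃
          ┃                       ┃
          ┃┌───┬───┬───┬───┐      ┃
          ┃│ 7 │ 8 │ 9 │ ÷ │      ┃
          ┃├───┼───┼───┼───┤      ┃
          ┃│ 4 │ 5 │ 6 │ × │      ┃
          ┃├───┼───┼───┼───┤      ┃
          ┃│ 1 │ 2 │ 3 │ - │      ┃
          ┃├───┼───┼───┼───┤      ┃
          ┃│ 0 │ . │ = │ + │      ┃
          ┃├───┼───┼───┼───┤      ┗
          ┃│ C │ MC│ MR│ M+│       
          ┃└───┴───┴───┴───┘       
          ┃                        
          ┃                        
          ┃                        
          ┗━━━━━━━━━━━━━━━━━━━━━━━━


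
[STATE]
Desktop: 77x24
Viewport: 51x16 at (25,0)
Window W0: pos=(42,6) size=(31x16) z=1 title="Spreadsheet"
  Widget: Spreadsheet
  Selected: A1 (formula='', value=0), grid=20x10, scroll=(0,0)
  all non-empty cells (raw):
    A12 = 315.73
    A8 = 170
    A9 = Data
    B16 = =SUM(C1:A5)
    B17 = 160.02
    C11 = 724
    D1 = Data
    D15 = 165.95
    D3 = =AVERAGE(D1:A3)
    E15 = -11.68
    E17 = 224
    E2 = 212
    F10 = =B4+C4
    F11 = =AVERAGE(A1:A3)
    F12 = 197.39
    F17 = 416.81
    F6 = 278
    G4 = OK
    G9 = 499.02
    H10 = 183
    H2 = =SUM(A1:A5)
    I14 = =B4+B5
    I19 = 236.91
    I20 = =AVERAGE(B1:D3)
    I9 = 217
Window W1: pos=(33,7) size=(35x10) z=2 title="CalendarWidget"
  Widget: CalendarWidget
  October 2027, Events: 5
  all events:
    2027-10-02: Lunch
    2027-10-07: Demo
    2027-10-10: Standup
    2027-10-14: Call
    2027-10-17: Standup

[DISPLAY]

                                                   
                                                   
                                                   
                                                   
                                                   
                                                   
                 ┏━━━━━━━━━━━━━━━━━━━━━━━━━━━━━┓   
        ┏━━━━━━━━━━━━━━━━━━━━━━━━━━━━━━━━━┓    ┃   
        ┃ CalendarWidget                  ┃────┨   
        ┠─────────────────────────────────┨    ┃   
        ┃           October 2027          ┃    ┃   
        ┃Mo Tu We Th Fr Sa Su             ┃----┃   
        ┃             1  2*  3            ┃  0D┃   
        ┃ 4  5  6  7*  8  9 10*           ┃  0 ┃   
        ┃11 12 13 14* 15 16 17*           ┃  0#┃   
        ┃18 19 20 21 22 23 24             ┃  0 ┃   


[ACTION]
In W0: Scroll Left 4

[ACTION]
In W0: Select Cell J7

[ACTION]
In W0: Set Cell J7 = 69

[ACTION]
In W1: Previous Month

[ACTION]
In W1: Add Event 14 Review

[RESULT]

                                                   
                                                   
                                                   
                                                   
                                                   
                                                   
                 ┏━━━━━━━━━━━━━━━━━━━━━━━━━━━━━┓   
        ┏━━━━━━━━━━━━━━━━━━━━━━━━━━━━━━━━━┓    ┃   
        ┃ CalendarWidget                  ┃────┨   
        ┠─────────────────────────────────┨    ┃   
        ┃          September 2027         ┃    ┃   
        ┃Mo Tu We Th Fr Sa Su             ┃----┃   
        ┃       1  2  3  4  5             ┃  0D┃   
        ┃ 6  7  8  9 10 11 12             ┃  0 ┃   
        ┃13 14* 15 16 17 18 19            ┃  0#┃   
        ┃20 21 22 23 24 25 26             ┃  0 ┃   


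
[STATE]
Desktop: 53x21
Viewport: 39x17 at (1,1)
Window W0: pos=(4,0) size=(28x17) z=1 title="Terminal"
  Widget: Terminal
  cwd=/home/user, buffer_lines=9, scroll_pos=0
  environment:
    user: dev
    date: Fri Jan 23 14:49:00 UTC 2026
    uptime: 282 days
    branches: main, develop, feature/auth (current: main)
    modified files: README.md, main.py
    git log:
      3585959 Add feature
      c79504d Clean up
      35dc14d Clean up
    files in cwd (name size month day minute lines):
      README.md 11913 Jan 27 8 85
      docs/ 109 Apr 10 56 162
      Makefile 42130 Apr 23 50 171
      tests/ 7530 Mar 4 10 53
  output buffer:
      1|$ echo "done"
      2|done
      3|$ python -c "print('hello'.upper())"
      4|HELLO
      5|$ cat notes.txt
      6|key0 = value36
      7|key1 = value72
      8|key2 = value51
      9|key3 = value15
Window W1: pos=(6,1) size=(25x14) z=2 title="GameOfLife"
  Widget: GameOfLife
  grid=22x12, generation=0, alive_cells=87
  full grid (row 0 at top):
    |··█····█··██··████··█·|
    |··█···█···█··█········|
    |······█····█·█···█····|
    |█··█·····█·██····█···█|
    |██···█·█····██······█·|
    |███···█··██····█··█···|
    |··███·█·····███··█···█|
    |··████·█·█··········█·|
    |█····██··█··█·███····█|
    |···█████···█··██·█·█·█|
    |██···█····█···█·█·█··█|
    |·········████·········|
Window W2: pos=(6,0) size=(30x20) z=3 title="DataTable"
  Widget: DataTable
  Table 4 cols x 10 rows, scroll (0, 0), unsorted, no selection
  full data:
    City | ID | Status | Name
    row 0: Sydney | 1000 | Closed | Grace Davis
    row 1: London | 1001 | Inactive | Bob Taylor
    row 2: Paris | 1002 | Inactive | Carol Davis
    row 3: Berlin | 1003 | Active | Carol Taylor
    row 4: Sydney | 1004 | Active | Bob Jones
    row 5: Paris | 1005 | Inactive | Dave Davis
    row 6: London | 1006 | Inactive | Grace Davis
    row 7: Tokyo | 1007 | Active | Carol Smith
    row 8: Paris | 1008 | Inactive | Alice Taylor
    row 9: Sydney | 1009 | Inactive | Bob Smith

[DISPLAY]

   ┃ ┃ DataTable                  ┃    
   ┠─┠────────────────────────────┨    
   ┃$┃City  │ID  │Status  │Name   ┃    
   ┃d┃──────┼────┼────────┼───────┃    
   ┃$┃Sydney│1000│Closed  │Grace D┃    
   ┃H┃London│1001│Inactive│Bob Tay┃    
   ┃$┃Paris │1002│Inactive│Carol D┃    
   ┃k┃Berlin│1003│Active  │Carol T┃    
   ┃k┃Sydney│1004│Active  │Bob Jon┃    
   ┃k┃Paris │1005│Inactive│Dave Da┃    
   ┃k┃London│1006│Inactive│Grace D┃    
   ┃$┃Tokyo │1007│Active  │Carol S┃    
   ┃ ┃Paris │1008│Inactive│Alice T┃    
   ┃ ┃Sydney│1009│Inactive│Bob Smi┃    
   ┃ ┃                            ┃    
   ┗━┃                            ┃    
     ┃                            ┃    


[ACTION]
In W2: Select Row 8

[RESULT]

   ┃ ┃ DataTable                  ┃    
   ┠─┠────────────────────────────┨    
   ┃$┃City  │ID  │Status  │Name   ┃    
   ┃d┃──────┼────┼────────┼───────┃    
   ┃$┃Sydney│1000│Closed  │Grace D┃    
   ┃H┃London│1001│Inactive│Bob Tay┃    
   ┃$┃Paris │1002│Inactive│Carol D┃    
   ┃k┃Berlin│1003│Active  │Carol T┃    
   ┃k┃Sydney│1004│Active  │Bob Jon┃    
   ┃k┃Paris │1005│Inactive│Dave Da┃    
   ┃k┃London│1006│Inactive│Grace D┃    
   ┃$┃Tokyo │1007│Active  │Carol S┃    
   ┃ ┃>aris │1008│Inactive│Alice T┃    
   ┃ ┃Sydney│1009│Inactive│Bob Smi┃    
   ┃ ┃                            ┃    
   ┗━┃                            ┃    
     ┃                            ┃    


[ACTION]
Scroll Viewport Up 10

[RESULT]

   ┏━┏━━━━━━━━━━━━━━━━━━━━━━━━━━━━┓    
   ┃ ┃ DataTable                  ┃    
   ┠─┠────────────────────────────┨    
   ┃$┃City  │ID  │Status  │Name   ┃    
   ┃d┃──────┼────┼────────┼───────┃    
   ┃$┃Sydney│1000│Closed  │Grace D┃    
   ┃H┃London│1001│Inactive│Bob Tay┃    
   ┃$┃Paris │1002│Inactive│Carol D┃    
   ┃k┃Berlin│1003│Active  │Carol T┃    
   ┃k┃Sydney│1004│Active  │Bob Jon┃    
   ┃k┃Paris │1005│Inactive│Dave Da┃    
   ┃k┃London│1006│Inactive│Grace D┃    
   ┃$┃Tokyo │1007│Active  │Carol S┃    
   ┃ ┃>aris │1008│Inactive│Alice T┃    
   ┃ ┃Sydney│1009│Inactive│Bob Smi┃    
   ┃ ┃                            ┃    
   ┗━┃                            ┃    


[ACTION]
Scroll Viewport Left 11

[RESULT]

    ┏━┏━━━━━━━━━━━━━━━━━━━━━━━━━━━━┓   
    ┃ ┃ DataTable                  ┃   
    ┠─┠────────────────────────────┨   
    ┃$┃City  │ID  │Status  │Name   ┃   
    ┃d┃──────┼────┼────────┼───────┃   
    ┃$┃Sydney│1000│Closed  │Grace D┃   
    ┃H┃London│1001│Inactive│Bob Tay┃   
    ┃$┃Paris │1002│Inactive│Carol D┃   
    ┃k┃Berlin│1003│Active  │Carol T┃   
    ┃k┃Sydney│1004│Active  │Bob Jon┃   
    ┃k┃Paris │1005│Inactive│Dave Da┃   
    ┃k┃London│1006│Inactive│Grace D┃   
    ┃$┃Tokyo │1007│Active  │Carol S┃   
    ┃ ┃>aris │1008│Inactive│Alice T┃   
    ┃ ┃Sydney│1009│Inactive│Bob Smi┃   
    ┃ ┃                            ┃   
    ┗━┃                            ┃   


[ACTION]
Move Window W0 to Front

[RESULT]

    ┏━━━━━━━━━━━━━━━━━━━━━━━━━━┓━━━┓   
    ┃ Terminal                 ┃   ┃   
    ┠──────────────────────────┨───┨   
    ┃$ echo "done"             ┃   ┃   
    ┃done                      ┃───┃   
    ┃$ python -c "print('hello'┃e D┃   
    ┃HELLO                     ┃Tay┃   
    ┃$ cat notes.txt           ┃l D┃   
    ┃key0 = value36            ┃l T┃   
    ┃key1 = value72            ┃Jon┃   
    ┃key2 = value51            ┃ Da┃   
    ┃key3 = value15            ┃e D┃   
    ┃$ █                       ┃l S┃   
    ┃                          ┃e T┃   
    ┃                          ┃Smi┃   
    ┃                          ┃   ┃   
    ┗━━━━━━━━━━━━━━━━━━━━━━━━━━┛   ┃   


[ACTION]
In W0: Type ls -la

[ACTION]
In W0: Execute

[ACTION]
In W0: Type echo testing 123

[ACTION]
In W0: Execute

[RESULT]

    ┏━━━━━━━━━━━━━━━━━━━━━━━━━━┓━━━┓   
    ┃ Terminal                 ┃   ┃   
    ┠──────────────────────────┨───┨   
    ┃$ cat notes.txt           ┃   ┃   
    ┃key0 = value36            ┃───┃   
    ┃key1 = value72            ┃e D┃   
    ┃key2 = value51            ┃Tay┃   
    ┃key3 = value15            ┃l D┃   
    ┃$ ls -la                  ┃l T┃   
    ┃-rw-r--r--  1 dev group   ┃Jon┃   
    ┃drwxr-xr-x  1 dev group   ┃ Da┃   
    ┃-rw-r--r--  1 dev group   ┃e D┃   
    ┃drwxr-xr-x  1 dev group   ┃l S┃   
    ┃$ echo testing 123        ┃e T┃   
    ┃testing 123               ┃Smi┃   
    ┃$ █                       ┃   ┃   
    ┗━━━━━━━━━━━━━━━━━━━━━━━━━━┛   ┃   


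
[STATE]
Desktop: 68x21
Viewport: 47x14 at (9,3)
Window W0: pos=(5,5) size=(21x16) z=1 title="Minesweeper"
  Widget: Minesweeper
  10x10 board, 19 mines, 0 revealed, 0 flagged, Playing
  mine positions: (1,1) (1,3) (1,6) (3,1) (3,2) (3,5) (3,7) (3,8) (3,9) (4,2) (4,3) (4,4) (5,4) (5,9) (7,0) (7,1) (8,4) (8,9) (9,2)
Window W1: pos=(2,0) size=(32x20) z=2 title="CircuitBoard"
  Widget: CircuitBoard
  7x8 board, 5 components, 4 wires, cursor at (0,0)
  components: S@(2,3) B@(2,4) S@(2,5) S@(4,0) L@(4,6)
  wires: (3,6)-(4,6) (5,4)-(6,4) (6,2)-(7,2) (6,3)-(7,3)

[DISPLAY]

 2 3 4 5 6              ┃                      
                        ┃                      
                        ┃                      
                        ┃                      
                        ┃                      
          S   B   S     ┃                      
                        ┃                      
                      · ┃                      
                      │ ┃                      
                      L ┃                      
                        ┃                      
              ·         ┃                      
              │         ┃                      
      ·   ·   ·         ┃                      


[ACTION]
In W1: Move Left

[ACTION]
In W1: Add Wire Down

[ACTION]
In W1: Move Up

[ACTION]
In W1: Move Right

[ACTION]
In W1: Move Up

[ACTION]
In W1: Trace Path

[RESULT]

 2 3 4 5 6              ┃                      
 [.]                    ┃                      
                        ┃                      
                        ┃                      
                        ┃                      
          S   B   S     ┃                      
                        ┃                      
                      · ┃                      
                      │ ┃                      
                      L ┃                      
                        ┃                      
              ·         ┃                      
              │         ┃                      
      ·   ·   ·         ┃                      


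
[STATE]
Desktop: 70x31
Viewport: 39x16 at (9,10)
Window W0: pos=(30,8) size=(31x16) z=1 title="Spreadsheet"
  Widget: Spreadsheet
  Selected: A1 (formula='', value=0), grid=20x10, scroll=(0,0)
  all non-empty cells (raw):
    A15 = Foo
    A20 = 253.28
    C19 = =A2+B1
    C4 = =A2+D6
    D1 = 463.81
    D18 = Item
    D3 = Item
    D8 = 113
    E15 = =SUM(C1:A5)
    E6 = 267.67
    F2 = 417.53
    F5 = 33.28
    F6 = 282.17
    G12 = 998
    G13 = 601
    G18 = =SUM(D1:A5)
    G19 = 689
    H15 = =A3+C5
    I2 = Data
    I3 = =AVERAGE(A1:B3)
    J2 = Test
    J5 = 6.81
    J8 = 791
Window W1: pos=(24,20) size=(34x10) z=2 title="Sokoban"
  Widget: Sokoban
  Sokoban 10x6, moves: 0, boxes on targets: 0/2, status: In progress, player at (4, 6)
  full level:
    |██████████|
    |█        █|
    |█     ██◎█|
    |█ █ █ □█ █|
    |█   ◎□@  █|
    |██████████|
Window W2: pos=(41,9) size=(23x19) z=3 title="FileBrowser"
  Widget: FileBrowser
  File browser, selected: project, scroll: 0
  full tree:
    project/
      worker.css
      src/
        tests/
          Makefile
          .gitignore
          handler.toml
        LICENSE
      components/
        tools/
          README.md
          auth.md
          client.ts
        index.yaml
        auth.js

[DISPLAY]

                     ┠──────────┃ FileB
                     ┃A1:       ┠──────
                     ┃       A  ┃> [-] 
                     ┃----------┃    wo
                     ┃  1      [┃    [+
                     ┃  2       ┃    [+
                     ┃  3       ┃      
                     ┃  4       ┃      
                     ┃  5       ┃      
                     ┃  6       ┃      
               ┏━━━━━━━━━━━━━━━━┃      
               ┃ Sokoban        ┃      
               ┠────────────────┃      
               ┃██████████      ┃      
               ┃█        █      ┃      
               ┃█     ██◎█      ┃      


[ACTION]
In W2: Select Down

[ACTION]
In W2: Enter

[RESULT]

                     ┠──────────┃ FileB
                     ┃A1:       ┠──────
                     ┃       A  ┃  [-] 
                     ┃----------┃  > wo
                     ┃  1      [┃    [+
                     ┃  2       ┃    [+
                     ┃  3       ┃      
                     ┃  4       ┃      
                     ┃  5       ┃      
                     ┃  6       ┃      
               ┏━━━━━━━━━━━━━━━━┃      
               ┃ Sokoban        ┃      
               ┠────────────────┃      
               ┃██████████      ┃      
               ┃█        █      ┃      
               ┃█     ██◎█      ┃      


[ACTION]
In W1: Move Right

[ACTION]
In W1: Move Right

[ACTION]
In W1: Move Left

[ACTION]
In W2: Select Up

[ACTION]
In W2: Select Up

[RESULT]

                     ┠──────────┃ FileB
                     ┃A1:       ┠──────
                     ┃       A  ┃> [-] 
                     ┃----------┃    wo
                     ┃  1      [┃    [+
                     ┃  2       ┃    [+
                     ┃  3       ┃      
                     ┃  4       ┃      
                     ┃  5       ┃      
                     ┃  6       ┃      
               ┏━━━━━━━━━━━━━━━━┃      
               ┃ Sokoban        ┃      
               ┠────────────────┃      
               ┃██████████      ┃      
               ┃█        █      ┃      
               ┃█     ██◎█      ┃      


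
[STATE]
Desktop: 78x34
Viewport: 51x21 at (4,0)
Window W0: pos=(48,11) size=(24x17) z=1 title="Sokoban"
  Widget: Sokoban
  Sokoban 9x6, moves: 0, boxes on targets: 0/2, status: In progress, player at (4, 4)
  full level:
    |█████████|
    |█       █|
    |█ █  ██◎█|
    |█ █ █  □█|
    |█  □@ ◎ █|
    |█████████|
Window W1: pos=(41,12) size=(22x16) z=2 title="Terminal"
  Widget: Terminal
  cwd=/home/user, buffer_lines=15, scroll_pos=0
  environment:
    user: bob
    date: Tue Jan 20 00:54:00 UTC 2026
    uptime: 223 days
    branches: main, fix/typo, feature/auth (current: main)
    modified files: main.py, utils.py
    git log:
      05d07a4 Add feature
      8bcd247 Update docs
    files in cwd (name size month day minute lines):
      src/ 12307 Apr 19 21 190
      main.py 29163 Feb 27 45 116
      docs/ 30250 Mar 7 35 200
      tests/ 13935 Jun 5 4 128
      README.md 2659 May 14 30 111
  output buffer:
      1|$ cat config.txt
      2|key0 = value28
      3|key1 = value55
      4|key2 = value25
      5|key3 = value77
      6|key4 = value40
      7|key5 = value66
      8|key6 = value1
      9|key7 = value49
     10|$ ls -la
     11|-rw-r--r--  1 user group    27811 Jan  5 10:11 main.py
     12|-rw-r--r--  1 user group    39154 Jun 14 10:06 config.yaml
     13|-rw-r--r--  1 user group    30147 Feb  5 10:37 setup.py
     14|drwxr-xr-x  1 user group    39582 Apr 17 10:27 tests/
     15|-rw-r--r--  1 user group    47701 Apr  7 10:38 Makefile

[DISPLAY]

                                                   
                                                   
                                                   
                                                   
                                                   
                                                   
                                                   
                                                   
                                                   
                                                   
                                                   
                                            ┏━━━━━━
                                     ┏━━━━━━━━━━━━━
                                     ┃ Terminal    
                                     ┠─────────────
                                     ┃$ cat config.
                                     ┃key0 = value2
                                     ┃key1 = value5
                                     ┃key2 = value2
                                     ┃key3 = value7
                                     ┃key4 = value4


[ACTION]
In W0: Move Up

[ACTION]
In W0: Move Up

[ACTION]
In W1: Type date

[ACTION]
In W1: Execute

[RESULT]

                                                   
                                                   
                                                   
                                                   
                                                   
                                                   
                                                   
                                                   
                                                   
                                                   
                                                   
                                            ┏━━━━━━
                                     ┏━━━━━━━━━━━━━
                                     ┃ Terminal    
                                     ┠─────────────
                                     ┃key5 = value6
                                     ┃key6 = value1
                                     ┃key7 = value4
                                     ┃$ ls -la     
                                     ┃-rw-r--r--  1
                                     ┃-rw-r--r--  1


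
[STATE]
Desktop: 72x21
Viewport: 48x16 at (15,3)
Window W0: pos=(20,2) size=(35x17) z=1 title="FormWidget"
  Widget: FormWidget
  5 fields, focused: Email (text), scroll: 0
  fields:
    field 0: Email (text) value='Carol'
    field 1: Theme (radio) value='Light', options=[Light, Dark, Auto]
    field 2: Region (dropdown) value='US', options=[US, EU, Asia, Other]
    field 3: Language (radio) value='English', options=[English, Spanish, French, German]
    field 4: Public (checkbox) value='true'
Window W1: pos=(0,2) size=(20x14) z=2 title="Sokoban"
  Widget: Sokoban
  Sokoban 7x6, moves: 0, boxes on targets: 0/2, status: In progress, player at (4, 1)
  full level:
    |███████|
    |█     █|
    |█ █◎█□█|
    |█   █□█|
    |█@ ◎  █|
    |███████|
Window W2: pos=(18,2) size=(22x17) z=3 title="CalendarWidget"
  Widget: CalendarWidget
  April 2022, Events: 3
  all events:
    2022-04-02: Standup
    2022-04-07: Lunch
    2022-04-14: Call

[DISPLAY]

   ┃ CalendarWidget     ┃              ┃        
───┠────────────────────┨──────────────┨        
   ┃     April 2022     ┃l            ]┃        
   ┃Mo Tu We Th Fr Sa Su┃ight  ( ) Dark┃        
   ┃             1  2*  ┃            ▼]┃        
   ┃ 4  5  6  7*  8  9 1┃nglish  ( ) Sp┃        
   ┃11 12 13 14* 15 16 1┃              ┃        
   ┃18 19 20 21 22 23 24┃              ┃        
   ┃25 26 27 28 29 30   ┃              ┃        
   ┃                    ┃              ┃        
   ┃                    ┃              ┃        
   ┃                    ┃              ┃        
━━━┃                    ┃              ┃        
   ┃                    ┃              ┃        
   ┃                    ┃              ┃        
   ┗━━━━━━━━━━━━━━━━━━━━┛━━━━━━━━━━━━━━┛        


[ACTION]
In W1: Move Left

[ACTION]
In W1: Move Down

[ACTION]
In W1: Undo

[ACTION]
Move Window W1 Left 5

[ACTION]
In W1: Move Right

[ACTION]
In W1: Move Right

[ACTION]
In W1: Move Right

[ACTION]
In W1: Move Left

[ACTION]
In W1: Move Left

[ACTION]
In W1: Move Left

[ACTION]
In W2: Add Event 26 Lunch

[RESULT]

   ┃ CalendarWidget     ┃              ┃        
───┠────────────────────┨──────────────┨        
   ┃     April 2022     ┃l            ]┃        
   ┃Mo Tu We Th Fr Sa Su┃ight  ( ) Dark┃        
   ┃             1  2*  ┃            ▼]┃        
   ┃ 4  5  6  7*  8  9 1┃nglish  ( ) Sp┃        
   ┃11 12 13 14* 15 16 1┃              ┃        
   ┃18 19 20 21 22 23 24┃              ┃        
   ┃25 26* 27 28 29 30  ┃              ┃        
   ┃                    ┃              ┃        
   ┃                    ┃              ┃        
   ┃                    ┃              ┃        
━━━┃                    ┃              ┃        
   ┃                    ┃              ┃        
   ┃                    ┃              ┃        
   ┗━━━━━━━━━━━━━━━━━━━━┛━━━━━━━━━━━━━━┛        


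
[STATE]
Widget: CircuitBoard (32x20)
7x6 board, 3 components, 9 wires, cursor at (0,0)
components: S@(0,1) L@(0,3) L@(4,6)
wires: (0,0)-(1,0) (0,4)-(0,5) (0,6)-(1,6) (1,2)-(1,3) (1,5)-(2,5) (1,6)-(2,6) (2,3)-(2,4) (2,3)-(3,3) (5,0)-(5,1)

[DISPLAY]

   0 1 2 3 4 5 6                
0  [.]  S       L   · ─ ·   ·   
    │                       │   
1   ·       · ─ ·       ·   ·   
                        │   │   
2               · ─ ·   ·   ·   
                │               
3               ·               
                                
4                           L   
                                
5   · ─ ·                       
Cursor: (0,0)                   
                                
                                
                                
                                
                                
                                
                                


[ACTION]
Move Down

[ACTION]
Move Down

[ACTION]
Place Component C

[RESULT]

   0 1 2 3 4 5 6                
0   ·   S       L   · ─ ·   ·   
    │                       │   
1   ·       · ─ ·       ·   ·   
                        │   │   
2  [C]          · ─ ·   ·   ·   
                │               
3               ·               
                                
4                           L   
                                
5   · ─ ·                       
Cursor: (2,0)                   
                                
                                
                                
                                
                                
                                
                                


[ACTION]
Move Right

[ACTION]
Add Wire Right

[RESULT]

   0 1 2 3 4 5 6                
0   ·   S       L   · ─ ·   ·   
    │                       │   
1   ·       · ─ ·       ·   ·   
                        │   │   
2   C  [.]─ ·   · ─ ·   ·   ·   
                │               
3               ·               
                                
4                           L   
                                
5   · ─ ·                       
Cursor: (2,1)                   
                                
                                
                                
                                
                                
                                
                                


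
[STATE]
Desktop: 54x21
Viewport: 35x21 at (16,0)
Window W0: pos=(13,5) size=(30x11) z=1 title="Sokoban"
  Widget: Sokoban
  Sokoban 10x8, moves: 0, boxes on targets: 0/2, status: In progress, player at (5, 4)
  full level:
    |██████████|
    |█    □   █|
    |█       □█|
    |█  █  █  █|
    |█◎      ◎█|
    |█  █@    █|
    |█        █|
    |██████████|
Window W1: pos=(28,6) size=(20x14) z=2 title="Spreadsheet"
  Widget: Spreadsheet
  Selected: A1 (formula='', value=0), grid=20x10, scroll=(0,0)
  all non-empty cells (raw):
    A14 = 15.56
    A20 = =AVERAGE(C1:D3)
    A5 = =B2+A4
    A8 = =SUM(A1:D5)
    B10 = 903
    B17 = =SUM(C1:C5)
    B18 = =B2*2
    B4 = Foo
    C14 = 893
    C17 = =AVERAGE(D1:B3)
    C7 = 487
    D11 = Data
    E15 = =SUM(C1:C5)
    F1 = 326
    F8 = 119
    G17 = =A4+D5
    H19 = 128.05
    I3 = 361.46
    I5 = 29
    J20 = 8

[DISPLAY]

                                   
                                   
                                   
                                   
                                   
━━━━━━━━━━━━━━━━━━━━━━━━━━┓        
okoban      ┏━━━━━━━━━━━━━━━━━━┓   
────────────┃ Spreadsheet      ┃   
████████    ┠──────────────────┨   
   □   █    ┃A1:               ┃   
      □█    ┃       A       B  ┃   
 █  █  █    ┃------------------┃   
      ◎█    ┃  1      [0]      ┃   
 █@    █    ┃  2        0      ┃   
       █    ┃  3        0      ┃   
━━━━━━━━━━━━┃  4        0Foo   ┃   
            ┃  5        0      ┃   
            ┃  6        0      ┃   
            ┃  7        0      ┃   
            ┗━━━━━━━━━━━━━━━━━━┛   
                                   


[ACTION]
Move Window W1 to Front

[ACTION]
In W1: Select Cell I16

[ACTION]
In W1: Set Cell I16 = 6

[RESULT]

                                   
                                   
                                   
                                   
                                   
━━━━━━━━━━━━━━━━━━━━━━━━━━┓        
okoban      ┏━━━━━━━━━━━━━━━━━━┓   
────────────┃ Spreadsheet      ┃   
████████    ┠──────────────────┨   
   □   █    ┃I16: 6            ┃   
      □█    ┃       A       B  ┃   
 █  █  █    ┃------------------┃   
      ◎█    ┃  1        0      ┃   
 █@    █    ┃  2        0      ┃   
       █    ┃  3        0      ┃   
━━━━━━━━━━━━┃  4        0Foo   ┃   
            ┃  5        0      ┃   
            ┃  6        0      ┃   
            ┃  7        0      ┃   
            ┗━━━━━━━━━━━━━━━━━━┛   
                                   


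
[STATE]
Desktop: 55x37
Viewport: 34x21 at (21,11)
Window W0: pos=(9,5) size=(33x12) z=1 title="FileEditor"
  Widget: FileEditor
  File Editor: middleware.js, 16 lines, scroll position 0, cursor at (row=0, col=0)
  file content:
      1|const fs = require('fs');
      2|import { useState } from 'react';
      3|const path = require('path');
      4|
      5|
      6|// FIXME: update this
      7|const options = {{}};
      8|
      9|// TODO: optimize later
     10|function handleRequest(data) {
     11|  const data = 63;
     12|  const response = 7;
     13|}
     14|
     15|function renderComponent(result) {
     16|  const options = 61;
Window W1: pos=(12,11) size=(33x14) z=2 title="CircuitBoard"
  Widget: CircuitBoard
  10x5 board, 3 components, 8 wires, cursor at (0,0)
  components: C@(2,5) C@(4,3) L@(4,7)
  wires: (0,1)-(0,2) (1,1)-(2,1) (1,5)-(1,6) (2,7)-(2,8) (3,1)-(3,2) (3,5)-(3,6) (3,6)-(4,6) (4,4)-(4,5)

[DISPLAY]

━━━━━━━━━━━━━━━━━━━━━━━┓          
Board                  ┃          
───────────────────────┨          
 3 4 5 6 7 8 9         ┃          
· ─ ·                  ┃          
                       ┃          
·               · ─ ·  ┃          
│                      ┃          
·               C      ┃          
                       ┃          
· ─ ·           · ─ ·  ┃          
                    │  ┃          
        C   · ─ ·   ·  ┃          
━━━━━━━━━━━━━━━━━━━━━━━┛          
                                  
                                  
                                  
                                  
                                  
                                  
                                  


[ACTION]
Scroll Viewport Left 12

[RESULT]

┃  ┏━━━━━━━━━━━━━━━━━━━━━━━━━━━━━━
┃  ┃ CircuitBoard                 
┃//┠──────────────────────────────
┃co┃   0 1 2 3 4 5 6 7 8 9        
┃  ┃0  [.]  · ─ ·                 
┗━━┃                              
   ┃1       ·               · ─ · 
   ┃        │                     
   ┃2       ·               C     
   ┃                              
   ┃3       · ─ ·           · ─ · 
   ┃                            │ 
   ┃4               C   · ─ ·   · 
   ┗━━━━━━━━━━━━━━━━━━━━━━━━━━━━━━
                                  
                                  
                                  
                                  
                                  
                                  
                                  


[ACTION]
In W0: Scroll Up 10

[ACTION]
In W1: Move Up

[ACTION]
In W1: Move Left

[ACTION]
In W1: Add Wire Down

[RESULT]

┃  ┏━━━━━━━━━━━━━━━━━━━━━━━━━━━━━━
┃  ┃ CircuitBoard                 
┃//┠──────────────────────────────
┃co┃   0 1 2 3 4 5 6 7 8 9        
┃  ┃0  [.]  · ─ ·                 
┗━━┃    │                         
   ┃1   ·   ·               · ─ · 
   ┃        │                     
   ┃2       ·               C     
   ┃                              
   ┃3       · ─ ·           · ─ · 
   ┃                            │ 
   ┃4               C   · ─ ·   · 
   ┗━━━━━━━━━━━━━━━━━━━━━━━━━━━━━━
                                  
                                  
                                  
                                  
                                  
                                  
                                  
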